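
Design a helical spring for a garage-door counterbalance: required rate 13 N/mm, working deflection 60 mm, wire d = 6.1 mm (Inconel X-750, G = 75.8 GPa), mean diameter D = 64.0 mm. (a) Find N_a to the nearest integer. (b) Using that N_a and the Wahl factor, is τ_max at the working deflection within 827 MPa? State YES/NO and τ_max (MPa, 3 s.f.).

N_a = Gd⁴/(8D³k) = (75.8×10³)(6.1⁴)/(8·64.0³·13) = 3.85 → N_a = 4
Actual rate k = Gd⁴/(8D³·4) = 12.511 N/mm
Working load F = kδ = 12.511·60 = 750.67 N
C = 64.0/6.1 = 10.4918; K_W = (4C−1)/(4C−4)+0.615/C = 1.1376
τ_max = K_W·8FD/(πd³) = 1.1376·538.99 = 613.17 MPa
τ_max ≤ 827 MPa → acceptable

(a) 4 coils; (b) YES, τ_max = 613 MPa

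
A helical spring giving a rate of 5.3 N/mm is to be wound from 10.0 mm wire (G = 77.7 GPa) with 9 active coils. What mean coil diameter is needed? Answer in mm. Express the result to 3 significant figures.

D = (Gd⁴/(8N_a·k))^(1/3) = (77.7×10³·10.0⁴/(8·9·5.3))^(1/3)
  = (2.03616e+06)^(1/3) = 126.7470 mm

127 mm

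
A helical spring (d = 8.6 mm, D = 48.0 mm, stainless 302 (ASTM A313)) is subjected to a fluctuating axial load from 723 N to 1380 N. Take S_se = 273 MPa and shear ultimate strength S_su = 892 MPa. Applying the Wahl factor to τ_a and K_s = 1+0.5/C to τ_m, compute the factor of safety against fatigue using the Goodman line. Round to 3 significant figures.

C = D/d = 48.0/8.6 = 5.5814; K_W = (4C−1)/(4C−4)+0.615/C = 1.2739; K_s = 1+0.5/C = 1.0896
F_a = (F_max−F_min)/2 = 328.5 N; F_m = (F_max+F_min)/2 = 1051.5 N
τ_a = K_W·8F_aD/(πd³) = 1.2739 × 63.128 = 80.418 MPa
τ_m = K_s·8F_mD/(πd³) = 1.0896 × 202.07 = 220.17 MPa
Goodman: 1/n_f = τ_a/S_se + τ_m/S_su = 80.418/273 + 220.17/892 = 0.29457 + 0.24683 = 0.5414
n_f = 1/0.5414 = 1.847

1.85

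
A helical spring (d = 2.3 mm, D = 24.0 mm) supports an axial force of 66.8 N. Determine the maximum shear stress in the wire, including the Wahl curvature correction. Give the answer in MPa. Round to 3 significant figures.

382 MPa

Spring index C = D/d = 24.0/2.3 = 10.4348
K_W = (4C−1)/(4C−4) + 0.615/C = 40.739/37.739 + 0.0589 = 1.1384
τ₀ = 8FD/(πd³) = 8·66.8·24.0/(π·2.3³) = 12825.6/38.224 = 335.54 MPa
τ_max = K·τ₀ = 1.1384 × 335.54 = 381.99 MPa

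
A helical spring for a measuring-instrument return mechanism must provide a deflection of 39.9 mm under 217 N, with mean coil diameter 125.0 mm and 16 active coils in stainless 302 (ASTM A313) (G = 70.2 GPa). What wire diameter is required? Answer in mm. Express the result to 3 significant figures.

11.8 mm

Required rate k = F/δ = 217/39.9 = 5.4386 N/mm
d = (8D³N_a·k / G)^(1/4) = (8·125.0³·16·5.4386 / (70.2×10³))^0.25
  = (19368)^0.25 = 11.7970 mm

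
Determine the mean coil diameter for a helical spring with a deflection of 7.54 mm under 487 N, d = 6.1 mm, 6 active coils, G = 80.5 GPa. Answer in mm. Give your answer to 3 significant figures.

Required rate k = F/δ = 487/7.54 = 64.589 N/mm
D = (Gd⁴/(8N_a·k))^(1/3) = (80.5×10³·6.1⁴/(8·6·64.589))^(1/3)
  = (35951.4)^(1/3) = 33.0044 mm

33.0 mm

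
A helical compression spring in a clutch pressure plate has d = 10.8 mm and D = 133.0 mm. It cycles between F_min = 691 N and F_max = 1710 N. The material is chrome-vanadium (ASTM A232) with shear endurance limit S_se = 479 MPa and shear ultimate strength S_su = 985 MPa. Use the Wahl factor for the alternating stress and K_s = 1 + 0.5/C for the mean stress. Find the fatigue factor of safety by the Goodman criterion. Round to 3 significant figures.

C = D/d = 133.0/10.8 = 12.3148; K_W = (4C−1)/(4C−4)+0.615/C = 1.1162; K_s = 1+0.5/C = 1.0406
F_a = (F_max−F_min)/2 = 509.5 N; F_m = (F_max+F_min)/2 = 1200.5 N
τ_a = K_W·8F_aD/(πd³) = 1.1162 × 136.98 = 152.9 MPa
τ_m = K_s·8F_mD/(πd³) = 1.0406 × 322.76 = 335.87 MPa
Goodman: 1/n_f = τ_a/S_se + τ_m/S_su = 152.9/479 + 335.87/985 = 0.31921 + 0.34098 = 0.66019
n_f = 1/0.66019 = 1.515

1.51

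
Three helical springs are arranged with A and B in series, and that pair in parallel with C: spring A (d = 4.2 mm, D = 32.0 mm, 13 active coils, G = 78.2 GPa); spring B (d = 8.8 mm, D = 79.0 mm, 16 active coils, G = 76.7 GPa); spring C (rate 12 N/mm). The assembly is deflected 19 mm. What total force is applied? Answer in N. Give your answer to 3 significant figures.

297 N

k_A = Gd⁴/(8D³N_a) = (78.2×10³)(4.2⁴)/(8·32.0³·13) = 7.1404 N/mm
k_B = Gd⁴/(8D³N_a) = (76.7×10³)(8.8⁴)/(8·79.0³·16) = 7.2884 N/mm
Springs A,B series: k_AB = 1/(1/7.1404+1/7.2884) = 3.6068 N/mm; parallel with C: k_eq = 3.6068+12 = 15.607 N/mm
F = k_eq·δ = 15.607·19 = 296.53 N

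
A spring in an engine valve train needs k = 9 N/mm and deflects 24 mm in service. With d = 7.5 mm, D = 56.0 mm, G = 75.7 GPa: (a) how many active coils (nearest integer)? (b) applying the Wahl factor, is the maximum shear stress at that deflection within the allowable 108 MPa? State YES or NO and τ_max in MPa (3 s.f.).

N_a = Gd⁴/(8D³k) = (75.7×10³)(7.5⁴)/(8·56.0³·9) = 18.94 → N_a = 19
Actual rate k = Gd⁴/(8D³·19) = 8.9729 N/mm
Working load F = kδ = 8.9729·24 = 215.35 N
C = 56.0/7.5 = 7.4667; K_W = (4C−1)/(4C−4)+0.615/C = 1.1983
τ_max = K_W·8FD/(πd³) = 1.1983·72.793 = 87.231 MPa
τ_max ≤ 108 MPa → acceptable

(a) 19 coils; (b) YES, τ_max = 87.2 MPa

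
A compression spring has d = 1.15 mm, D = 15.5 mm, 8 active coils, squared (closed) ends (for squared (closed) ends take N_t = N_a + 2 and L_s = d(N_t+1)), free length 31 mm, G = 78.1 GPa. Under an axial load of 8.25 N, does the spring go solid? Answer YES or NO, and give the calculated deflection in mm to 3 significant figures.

k = Gd⁴/(8D³N_a) = (78.1×10³)(1.15⁴)/(8·15.5³·8) = 0.57315 N/mm
N_t = 10; L_s = 1.15·11 = 12.65 mm; δ_solid = L₀ − L_s = 31 − 12.65 = 18.35 mm
δ = F/k = 8.25/0.57315 = 14.394 mm
δ < δ_solid → spring does not go solid

NO, δ = 14.4 mm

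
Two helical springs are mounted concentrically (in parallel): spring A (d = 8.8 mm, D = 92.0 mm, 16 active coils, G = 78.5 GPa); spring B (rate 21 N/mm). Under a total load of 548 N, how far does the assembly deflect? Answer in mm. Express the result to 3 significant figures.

k_A = Gd⁴/(8D³N_a) = (78.5×10³)(8.8⁴)/(8·92.0³·16) = 4.7231 N/mm
Parallel: k_eq = 4.7231 + 21 = 25.723 N/mm
δ = F/k_eq = 548/25.723 = 21.304 mm

21.3 mm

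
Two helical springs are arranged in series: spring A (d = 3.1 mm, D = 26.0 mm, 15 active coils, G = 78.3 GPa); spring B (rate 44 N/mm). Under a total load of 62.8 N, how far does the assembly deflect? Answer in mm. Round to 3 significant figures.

k_A = Gd⁴/(8D³N_a) = (78.3×10³)(3.1⁴)/(8·26.0³·15) = 3.4285 N/mm
Series: 1/k_eq = 1/3.4285 + 1/44 = 0.3144; k_eq = 3.1807 N/mm
δ = F/k_eq = 62.8/3.1807 = 19.744 mm

19.7 mm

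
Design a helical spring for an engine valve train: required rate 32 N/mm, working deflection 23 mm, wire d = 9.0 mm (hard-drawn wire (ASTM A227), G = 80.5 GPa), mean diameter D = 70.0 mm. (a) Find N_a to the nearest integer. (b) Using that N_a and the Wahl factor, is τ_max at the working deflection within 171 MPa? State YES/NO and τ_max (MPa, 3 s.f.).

N_a = Gd⁴/(8D³k) = (80.5×10³)(9.0⁴)/(8·70.0³·32) = 6.015 → N_a = 6
Actual rate k = Gd⁴/(8D³·6) = 32.08 N/mm
Working load F = kδ = 32.08·23 = 737.83 N
C = 70.0/9.0 = 7.7778; K_W = (4C−1)/(4C−4)+0.615/C = 1.1897
τ_max = K_W·8FD/(πd³) = 1.1897·180.41 = 214.64 MPa
τ_max > 171 MPa → exceeds allowable

(a) 6 coils; (b) NO, τ_max = 215 MPa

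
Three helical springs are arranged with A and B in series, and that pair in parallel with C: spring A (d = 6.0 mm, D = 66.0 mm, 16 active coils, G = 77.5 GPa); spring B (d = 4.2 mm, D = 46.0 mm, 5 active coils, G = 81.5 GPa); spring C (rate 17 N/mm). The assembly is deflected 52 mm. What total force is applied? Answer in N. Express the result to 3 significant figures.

984 N

k_A = Gd⁴/(8D³N_a) = (77.5×10³)(6.0⁴)/(8·66.0³·16) = 2.7294 N/mm
k_B = Gd⁴/(8D³N_a) = (81.5×10³)(4.2⁴)/(8·46.0³·5) = 6.5136 N/mm
Springs A,B series: k_AB = 1/(1/2.7294+1/6.5136) = 1.9234 N/mm; parallel with C: k_eq = 1.9234+17 = 18.923 N/mm
F = k_eq·δ = 18.923·52 = 984.02 N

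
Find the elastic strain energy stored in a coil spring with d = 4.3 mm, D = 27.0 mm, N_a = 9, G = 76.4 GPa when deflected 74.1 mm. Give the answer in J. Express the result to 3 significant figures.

50.6 J

k = Gd⁴/(8D³N_a) = (76.4×10³)(4.3⁴)/(8·27.0³·9) = 18.431 N/mm
U = ½kδ² = 0.5 × 18.431 × 74.1² = 50600 N·mm = 50.6 J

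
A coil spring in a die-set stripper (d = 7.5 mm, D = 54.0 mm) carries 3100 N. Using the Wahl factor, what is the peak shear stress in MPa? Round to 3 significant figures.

1220 MPa

Spring index C = D/d = 54.0/7.5 = 7.2000
K_W = (4C−1)/(4C−4) + 0.615/C = 27.800/24.800 + 0.0854 = 1.2064
τ₀ = 8FD/(πd³) = 8·3100·54.0/(π·7.5³) = 1.3392e+06/1325.4 = 1010.4 MPa
τ_max = K·τ₀ = 1.2064 × 1010.4 = 1219 MPa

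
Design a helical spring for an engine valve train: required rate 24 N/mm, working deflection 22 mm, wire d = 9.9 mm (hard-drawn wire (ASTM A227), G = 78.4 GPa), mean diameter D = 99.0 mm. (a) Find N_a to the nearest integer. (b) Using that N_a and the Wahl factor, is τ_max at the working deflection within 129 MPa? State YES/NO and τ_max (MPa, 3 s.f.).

(a) 4 coils; (b) NO, τ_max = 159 MPa

N_a = Gd⁴/(8D³k) = (78.4×10³)(9.9⁴)/(8·99.0³·24) = 4.043 → N_a = 4
Actual rate k = Gd⁴/(8D³·4) = 24.255 N/mm
Working load F = kδ = 24.255·22 = 533.61 N
C = 99.0/9.9 = 10.0000; K_W = (4C−1)/(4C−4)+0.615/C = 1.1448
τ_max = K_W·8FD/(πd³) = 1.1448·138.64 = 158.72 MPa
τ_max > 129 MPa → exceeds allowable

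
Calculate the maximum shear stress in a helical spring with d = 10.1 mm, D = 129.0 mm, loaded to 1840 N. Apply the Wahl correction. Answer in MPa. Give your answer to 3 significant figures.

Spring index C = D/d = 129.0/10.1 = 12.7723
K_W = (4C−1)/(4C−4) + 0.615/C = 50.089/47.089 + 0.0482 = 1.1119
τ₀ = 8FD/(πd³) = 8·1840·129.0/(π·10.1³) = 1.89888e+06/3236.8 = 586.66 MPa
τ_max = K·τ₀ = 1.1119 × 586.66 = 652.28 MPa

652 MPa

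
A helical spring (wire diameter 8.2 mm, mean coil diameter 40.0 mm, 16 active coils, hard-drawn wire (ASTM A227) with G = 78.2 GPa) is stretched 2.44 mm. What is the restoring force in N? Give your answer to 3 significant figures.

105 N

k = Gd⁴/(8D³N_a) = (78.2×10³)(8.2⁴)/(8·40.0³·16) = 43.159 N/mm
F = k·δ = 43.159 × 2.44 = 105.31 N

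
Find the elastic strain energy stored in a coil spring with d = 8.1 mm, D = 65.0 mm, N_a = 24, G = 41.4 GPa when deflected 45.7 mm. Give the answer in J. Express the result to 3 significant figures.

3.53 J

k = Gd⁴/(8D³N_a) = (41.4×10³)(8.1⁴)/(8·65.0³·24) = 3.3799 N/mm
U = ½kδ² = 0.5 × 3.3799 × 45.7² = 3529.4 N·mm = 3.5294 J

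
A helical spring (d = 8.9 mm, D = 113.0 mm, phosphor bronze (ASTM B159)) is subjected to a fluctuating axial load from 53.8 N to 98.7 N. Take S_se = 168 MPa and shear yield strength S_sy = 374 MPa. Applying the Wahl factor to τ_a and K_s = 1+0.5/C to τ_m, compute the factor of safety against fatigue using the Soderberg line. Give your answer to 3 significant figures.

C = D/d = 113.0/8.9 = 12.6966; K_W = (4C−1)/(4C−4)+0.615/C = 1.1126; K_s = 1+0.5/C = 1.0394
F_a = (F_max−F_min)/2 = 22.45 N; F_m = (F_max+F_min)/2 = 76.25 N
τ_a = K_W·8F_aD/(πd³) = 1.1126 × 9.1636 = 10.195 MPa
τ_m = K_s·8F_mD/(πd³) = 1.0394 × 31.123 = 32.349 MPa
Soderberg: 1/n_f = τ_a/S_se + τ_m/S_sy = 10.195/168 + 32.349/374 = 0.06068 + 0.08650 = 0.14718
n_f = 1/0.14718 = 6.794

6.79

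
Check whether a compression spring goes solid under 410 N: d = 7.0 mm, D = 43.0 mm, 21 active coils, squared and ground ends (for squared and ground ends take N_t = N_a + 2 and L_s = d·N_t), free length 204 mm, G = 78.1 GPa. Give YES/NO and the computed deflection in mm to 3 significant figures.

NO, δ = 29.2 mm

k = Gd⁴/(8D³N_a) = (78.1×10³)(7.0⁴)/(8·43.0³·21) = 14.039 N/mm
N_t = 23; L_s = 7.0·23 = 161 mm; δ_solid = L₀ − L_s = 204 − 161 = 43 mm
δ = F/k = 410/14.039 = 29.205 mm
δ < δ_solid → spring does not go solid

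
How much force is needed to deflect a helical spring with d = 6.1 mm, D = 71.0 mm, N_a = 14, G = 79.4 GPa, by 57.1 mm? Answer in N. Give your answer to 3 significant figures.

157 N

k = Gd⁴/(8D³N_a) = (79.4×10³)(6.1⁴)/(8·71.0³·14) = 2.7425 N/mm
F = k·δ = 2.7425 × 57.1 = 156.6 N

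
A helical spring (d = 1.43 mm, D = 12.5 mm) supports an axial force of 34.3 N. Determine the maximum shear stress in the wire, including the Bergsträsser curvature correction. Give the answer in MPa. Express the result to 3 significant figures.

432 MPa

Spring index C = D/d = 12.5/1.43 = 8.7413
K_B = (4C+2)/(4C−3) = 36.965/31.965 = 1.1564
τ₀ = 8FD/(πd³) = 8·34.3·12.5/(π·1.43³) = 3430/9.1867 = 373.37 MPa
τ_max = K·τ₀ = 1.1564 × 373.37 = 431.77 MPa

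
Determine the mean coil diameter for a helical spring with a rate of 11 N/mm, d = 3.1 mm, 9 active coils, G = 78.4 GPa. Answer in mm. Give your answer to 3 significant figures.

20.9 mm

D = (Gd⁴/(8N_a·k))^(1/3) = (78.4×10³·3.1⁴/(8·9·11))^(1/3)
  = (9141.93)^(1/3) = 20.9096 mm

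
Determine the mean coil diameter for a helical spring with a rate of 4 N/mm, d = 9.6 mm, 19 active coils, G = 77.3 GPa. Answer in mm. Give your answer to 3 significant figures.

D = (Gd⁴/(8N_a·k))^(1/3) = (77.3×10³·9.6⁴/(8·19·4))^(1/3)
  = (1.07984e+06)^(1/3) = 102.5936 mm

103 mm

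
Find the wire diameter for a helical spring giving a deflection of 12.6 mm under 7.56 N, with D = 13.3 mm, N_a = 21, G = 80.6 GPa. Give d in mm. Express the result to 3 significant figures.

Required rate k = F/δ = 7.56/12.6 = 0.6 N/mm
d = (8D³N_a·k / G)^(1/4) = (8·13.3³·21·0.6 / (80.6×10³))^0.25
  = (2.9423)^0.25 = 1.3097 mm

1.31 mm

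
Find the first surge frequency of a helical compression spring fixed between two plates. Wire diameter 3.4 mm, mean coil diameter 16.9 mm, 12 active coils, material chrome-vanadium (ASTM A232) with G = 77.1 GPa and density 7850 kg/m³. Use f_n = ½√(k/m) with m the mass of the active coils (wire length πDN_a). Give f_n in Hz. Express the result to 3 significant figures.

350 Hz

k = Gd⁴/(8D³N_a) = (77.1×10³)(3.4⁴)/(8·16.9³·12) = 22.235 N/mm = 22235 N/m
Wire length L = πDN_a = π·16.9·12 = 637.11 mm
m = ρ·(πd²/4)·L = 7850 × 9.0792×10⁻⁶ m² × 0.63711 m = 0.045408 kg
f_n = ½√(k/m) = 0.5·√(22235/0.045408) = 0.5·√(4.8967e+05) = 349.88 Hz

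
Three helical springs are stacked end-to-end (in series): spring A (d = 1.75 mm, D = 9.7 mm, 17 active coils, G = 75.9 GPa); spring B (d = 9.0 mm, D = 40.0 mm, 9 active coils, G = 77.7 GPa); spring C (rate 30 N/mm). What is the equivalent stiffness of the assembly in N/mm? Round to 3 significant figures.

4.61 N/mm

k_A = Gd⁴/(8D³N_a) = (75.9×10³)(1.75⁴)/(8·9.7³·17) = 5.7351 N/mm
k_B = Gd⁴/(8D³N_a) = (77.7×10³)(9.0⁴)/(8·40.0³·9) = 110.63 N/mm
Series: 1/k_eq = 1/5.7351 + 1/110.63 + 1/30 = 0.21674; k_eq = 4.6139 N/mm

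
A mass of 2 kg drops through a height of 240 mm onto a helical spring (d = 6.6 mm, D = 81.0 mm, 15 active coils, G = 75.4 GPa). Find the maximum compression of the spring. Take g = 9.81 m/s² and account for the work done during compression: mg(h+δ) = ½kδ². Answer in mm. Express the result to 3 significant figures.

k = Gd⁴/(8D³N_a) = (75.4×10³)(6.6⁴)/(8·81.0³·15) = 2.2434 N/mm
W = mg = 2 × 9.81 = 19.62 N
½kδ² − Wδ − Wh = 0 → δ = (W + √(W² + 2kWh))/k
δ = (19.62 + √(384.94 + 21127.6))/2.2434 = (19.62 + 146.67)/2.2434 = 74.124 mm

74.1 mm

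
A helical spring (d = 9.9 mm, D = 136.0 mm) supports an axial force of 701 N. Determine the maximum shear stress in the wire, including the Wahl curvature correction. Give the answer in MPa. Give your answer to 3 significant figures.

276 MPa

Spring index C = D/d = 136.0/9.9 = 13.7374
K_W = (4C−1)/(4C−4) + 0.615/C = 53.949/50.949 + 0.0448 = 1.1037
τ₀ = 8FD/(πd³) = 8·701·136.0/(π·9.9³) = 762688/3048.3 = 250.2 MPa
τ_max = K·τ₀ = 1.1037 × 250.2 = 276.14 MPa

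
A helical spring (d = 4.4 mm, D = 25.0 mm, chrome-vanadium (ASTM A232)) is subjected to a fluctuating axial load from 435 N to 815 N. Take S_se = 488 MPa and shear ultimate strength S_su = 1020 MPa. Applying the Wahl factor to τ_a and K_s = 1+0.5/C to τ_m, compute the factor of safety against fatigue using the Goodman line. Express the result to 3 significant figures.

C = D/d = 25.0/4.4 = 5.6818; K_W = (4C−1)/(4C−4)+0.615/C = 1.2684; K_s = 1+0.5/C = 1.0880
F_a = (F_max−F_min)/2 = 190 N; F_m = (F_max+F_min)/2 = 625 N
τ_a = K_W·8F_aD/(πd³) = 1.2684 × 142 = 180.11 MPa
τ_m = K_s·8F_mD/(πd³) = 1.0880 × 467.09 = 508.2 MPa
Goodman: 1/n_f = τ_a/S_se + τ_m/S_su = 180.11/488 + 508.2/1020 = 0.36908 + 0.49823 = 0.86731
n_f = 1/0.86731 = 1.153

1.15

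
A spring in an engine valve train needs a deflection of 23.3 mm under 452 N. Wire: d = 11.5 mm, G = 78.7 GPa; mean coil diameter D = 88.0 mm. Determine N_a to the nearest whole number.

13

Required rate k = F/δ = 452/23.3 = 19.399 N/mm
N_a = Gd⁴/(8D³k) = (78.7×10³ × 11.5⁴)/(8 × 88.0³ × 19.399)
    = 1.37647e+09 / 1.0576e+08 = 13.02 → 13 coils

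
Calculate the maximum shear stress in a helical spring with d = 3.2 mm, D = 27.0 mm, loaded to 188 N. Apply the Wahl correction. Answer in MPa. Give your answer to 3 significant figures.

Spring index C = D/d = 27.0/3.2 = 8.4375
K_W = (4C−1)/(4C−4) + 0.615/C = 32.750/29.750 + 0.0729 = 1.1737
τ₀ = 8FD/(πd³) = 8·188·27.0/(π·3.2³) = 40608/102.94 = 394.47 MPa
τ_max = K·τ₀ = 1.1737 × 394.47 = 463 MPa

463 MPa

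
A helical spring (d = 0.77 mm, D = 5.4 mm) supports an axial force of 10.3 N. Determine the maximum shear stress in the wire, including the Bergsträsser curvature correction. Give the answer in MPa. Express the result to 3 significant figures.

Spring index C = D/d = 5.4/0.77 = 7.0130
K_B = (4C+2)/(4C−3) = 30.052/25.052 = 1.1996
τ₀ = 8FD/(πd³) = 8·10.3·5.4/(π·0.77³) = 444.96/1.4342 = 310.24 MPa
τ_max = K·τ₀ = 1.1996 × 310.24 = 372.16 MPa

372 MPa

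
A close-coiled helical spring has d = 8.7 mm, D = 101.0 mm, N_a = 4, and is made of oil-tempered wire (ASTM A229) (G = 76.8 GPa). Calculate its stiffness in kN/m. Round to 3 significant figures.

13.3 kN/m

k = Gd⁴/(8D³N_a) = (76.8×10³ × 8.7⁴) / (8 × 101.0³ × 4)
  = 4.39985e+08 / 3.29696e+07 = 13.345 N/mm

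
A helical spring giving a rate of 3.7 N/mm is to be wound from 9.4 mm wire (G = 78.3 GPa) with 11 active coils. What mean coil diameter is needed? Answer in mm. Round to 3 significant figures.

123 mm

D = (Gd⁴/(8N_a·k))^(1/3) = (78.3×10³·9.4⁴/(8·11·3.7))^(1/3)
  = (1.87754e+06)^(1/3) = 123.3662 mm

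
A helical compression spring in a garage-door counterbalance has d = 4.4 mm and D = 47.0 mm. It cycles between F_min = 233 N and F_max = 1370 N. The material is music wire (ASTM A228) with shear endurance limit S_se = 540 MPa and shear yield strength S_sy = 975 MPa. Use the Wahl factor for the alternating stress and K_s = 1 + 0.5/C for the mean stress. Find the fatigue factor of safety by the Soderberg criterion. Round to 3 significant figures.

C = D/d = 47.0/4.4 = 10.6818; K_W = (4C−1)/(4C−4)+0.615/C = 1.1350; K_s = 1+0.5/C = 1.0468
F_a = (F_max−F_min)/2 = 568.5 N; F_m = (F_max+F_min)/2 = 801.5 N
τ_a = K_W·8F_aD/(πd³) = 1.1350 × 798.75 = 906.61 MPa
τ_m = K_s·8F_mD/(πd³) = 1.0468 × 1126.1 = 1178.8 MPa
Soderberg: 1/n_f = τ_a/S_se + τ_m/S_sy = 906.61/540 + 1178.8/975 = 1.67891 + 1.20906 = 2.888
n_f = 1/2.888 = 0.3463

0.346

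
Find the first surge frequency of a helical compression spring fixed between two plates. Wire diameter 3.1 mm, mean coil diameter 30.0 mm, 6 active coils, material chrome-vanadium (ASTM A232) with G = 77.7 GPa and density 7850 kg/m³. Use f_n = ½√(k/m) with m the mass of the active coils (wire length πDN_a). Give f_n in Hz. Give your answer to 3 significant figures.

k = Gd⁴/(8D³N_a) = (77.7×10³)(3.1⁴)/(8·30.0³·6) = 5.5369 N/mm = 5536.9 N/m
Wire length L = πDN_a = π·30.0·6 = 565.49 mm
m = ρ·(πd²/4)·L = 7850 × 7.5477×10⁻⁶ m² × 0.56549 m = 0.033505 kg
f_n = ½√(k/m) = 0.5·√(5536.9/0.033505) = 0.5·√(1.6526e+05) = 203.26 Hz

203 Hz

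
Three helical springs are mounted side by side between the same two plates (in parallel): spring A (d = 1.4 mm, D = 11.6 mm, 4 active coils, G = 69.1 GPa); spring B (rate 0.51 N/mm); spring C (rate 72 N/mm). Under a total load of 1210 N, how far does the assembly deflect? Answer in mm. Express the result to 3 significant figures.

k_A = Gd⁴/(8D³N_a) = (69.1×10³)(1.4⁴)/(8·11.6³·4) = 5.3145 N/mm
Parallel: k_eq = 5.3145 + 0.51 + 72 = 77.825 N/mm
δ = F/k_eq = 1210/77.825 = 15.548 mm

15.5 mm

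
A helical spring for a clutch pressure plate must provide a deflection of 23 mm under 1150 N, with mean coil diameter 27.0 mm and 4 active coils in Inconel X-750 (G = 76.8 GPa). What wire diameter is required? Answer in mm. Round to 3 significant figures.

Required rate k = F/δ = 1150/23 = 50 N/mm
d = (8D³N_a·k / G)^(1/4) = (8·27.0³·4·50 / (76.8×10³))^0.25
  = (410.06)^0.25 = 4.5000 mm

4.50 mm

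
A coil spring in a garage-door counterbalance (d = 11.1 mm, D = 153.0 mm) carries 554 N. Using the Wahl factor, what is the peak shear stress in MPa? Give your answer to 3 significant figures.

Spring index C = D/d = 153.0/11.1 = 13.7838
K_W = (4C−1)/(4C−4) + 0.615/C = 54.135/51.135 + 0.0446 = 1.1033
τ₀ = 8FD/(πd³) = 8·554·153.0/(π·11.1³) = 678096/4296.5 = 157.82 MPa
τ_max = K·τ₀ = 1.1033 × 157.82 = 174.12 MPa

174 MPa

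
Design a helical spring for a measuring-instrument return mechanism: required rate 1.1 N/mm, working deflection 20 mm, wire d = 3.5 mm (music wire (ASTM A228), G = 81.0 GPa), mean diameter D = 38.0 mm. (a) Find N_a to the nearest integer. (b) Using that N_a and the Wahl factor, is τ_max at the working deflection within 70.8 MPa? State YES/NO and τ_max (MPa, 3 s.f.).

N_a = Gd⁴/(8D³k) = (81.0×10³)(3.5⁴)/(8·38.0³·1.1) = 25.17 → N_a = 25
Actual rate k = Gd⁴/(8D³·25) = 1.1076 N/mm
Working load F = kδ = 1.1076·20 = 22.152 N
C = 38.0/3.5 = 10.8571; K_W = (4C−1)/(4C−4)+0.615/C = 1.1327
τ_max = K_W·8FD/(πd³) = 1.1327·49.995 = 56.631 MPa
τ_max ≤ 70.8 MPa → acceptable

(a) 25 coils; (b) YES, τ_max = 56.6 MPa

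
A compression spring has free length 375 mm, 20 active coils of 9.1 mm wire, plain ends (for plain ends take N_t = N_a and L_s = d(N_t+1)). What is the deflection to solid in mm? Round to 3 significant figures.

N_t = 20; L_s = 9.1·21 = 191.1 mm
δ_solid = L₀ − L_s = 375 − 191.1 = 183.9 mm

184 mm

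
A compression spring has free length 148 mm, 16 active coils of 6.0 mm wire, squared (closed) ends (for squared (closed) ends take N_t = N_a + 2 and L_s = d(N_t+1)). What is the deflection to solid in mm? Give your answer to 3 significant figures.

N_t = 18; L_s = 6.0·19 = 114 mm
δ_solid = L₀ − L_s = 148 − 114 = 34 mm

34.0 mm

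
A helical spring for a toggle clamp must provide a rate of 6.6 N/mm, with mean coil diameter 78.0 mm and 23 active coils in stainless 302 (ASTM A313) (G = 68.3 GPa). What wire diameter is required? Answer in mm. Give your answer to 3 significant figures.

d = (8D³N_a·k / G)^(1/4) = (8·78.0³·23·6.6 / (68.3×10³))^0.25
  = (8437.7)^0.25 = 9.5842 mm

9.58 mm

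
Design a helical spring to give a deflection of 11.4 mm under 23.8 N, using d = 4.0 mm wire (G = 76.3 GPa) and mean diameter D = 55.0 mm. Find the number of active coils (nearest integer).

7

Required rate k = F/δ = 23.8/11.4 = 2.0877 N/mm
N_a = Gd⁴/(8D³k) = (76.3×10³ × 4.0⁴)/(8 × 55.0³ × 2.0877)
    = 1.95328e+07 / 2.77875e+06 = 7.029 → 7 coils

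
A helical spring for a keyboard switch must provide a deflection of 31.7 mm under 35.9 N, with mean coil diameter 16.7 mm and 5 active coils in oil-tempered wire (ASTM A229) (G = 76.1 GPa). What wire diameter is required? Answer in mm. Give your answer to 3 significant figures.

Required rate k = F/δ = 35.9/31.7 = 1.1325 N/mm
d = (8D³N_a·k / G)^(1/4) = (8·16.7³·5·1.1325 / (76.1×10³))^0.25
  = (2.7724)^0.25 = 1.2904 mm

1.29 mm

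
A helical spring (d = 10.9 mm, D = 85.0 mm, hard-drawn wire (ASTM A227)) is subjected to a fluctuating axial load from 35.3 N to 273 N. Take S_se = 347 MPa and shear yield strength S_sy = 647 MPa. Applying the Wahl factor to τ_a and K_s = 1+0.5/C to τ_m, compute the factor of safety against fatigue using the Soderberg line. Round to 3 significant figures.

C = D/d = 85.0/10.9 = 7.7982; K_W = (4C−1)/(4C−4)+0.615/C = 1.1892; K_s = 1+0.5/C = 1.0641
F_a = (F_max−F_min)/2 = 118.85 N; F_m = (F_max+F_min)/2 = 154.15 N
τ_a = K_W·8F_aD/(πd³) = 1.1892 × 19.865 = 23.623 MPa
τ_m = K_s·8F_mD/(πd³) = 1.0641 × 25.765 = 27.417 MPa
Soderberg: 1/n_f = τ_a/S_se + τ_m/S_sy = 23.623/347 + 27.417/647 = 0.06808 + 0.04237 = 0.11045
n_f = 1/0.11045 = 9.054

9.05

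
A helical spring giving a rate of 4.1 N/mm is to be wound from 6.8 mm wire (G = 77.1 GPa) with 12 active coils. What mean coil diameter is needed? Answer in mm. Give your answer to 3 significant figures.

D = (Gd⁴/(8N_a·k))^(1/3) = (77.1×10³·6.8⁴/(8·12·4.1))^(1/3)
  = (418827)^(1/3) = 74.8190 mm

74.8 mm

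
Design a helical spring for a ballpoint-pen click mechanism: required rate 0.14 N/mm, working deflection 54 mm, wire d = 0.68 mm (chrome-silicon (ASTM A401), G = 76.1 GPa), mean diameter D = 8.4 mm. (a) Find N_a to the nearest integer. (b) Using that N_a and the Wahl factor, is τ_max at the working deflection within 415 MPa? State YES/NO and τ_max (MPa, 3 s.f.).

(a) 25 coils; (b) NO, τ_max = 563 MPa

N_a = Gd⁴/(8D³k) = (76.1×10³)(0.68⁴)/(8·8.4³·0.14) = 24.51 → N_a = 25
Actual rate k = Gd⁴/(8D³·25) = 0.13726 N/mm
Working load F = kδ = 0.13726·54 = 7.4122 N
C = 8.4/0.68 = 12.3529; K_W = (4C−1)/(4C−4)+0.615/C = 1.1158
τ_max = K_W·8FD/(πd³) = 1.1158·504.24 = 562.66 MPa
τ_max > 415 MPa → exceeds allowable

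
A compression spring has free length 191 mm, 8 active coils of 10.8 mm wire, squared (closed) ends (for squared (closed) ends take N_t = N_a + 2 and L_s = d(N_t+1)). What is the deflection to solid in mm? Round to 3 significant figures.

N_t = 10; L_s = 10.8·11 = 118.8 mm
δ_solid = L₀ − L_s = 191 − 118.8 = 72.2 mm

72.2 mm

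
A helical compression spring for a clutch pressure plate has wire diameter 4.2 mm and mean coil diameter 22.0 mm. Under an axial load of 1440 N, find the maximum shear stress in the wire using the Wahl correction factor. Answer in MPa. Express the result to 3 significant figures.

1410 MPa

Spring index C = D/d = 22.0/4.2 = 5.2381
K_W = (4C−1)/(4C−4) + 0.615/C = 19.952/16.952 + 0.1174 = 1.2944
τ₀ = 8FD/(πd³) = 8·1440·22.0/(π·4.2³) = 253440/232.75 = 1088.9 MPa
τ_max = K·τ₀ = 1.2944 × 1088.9 = 1409.4 MPa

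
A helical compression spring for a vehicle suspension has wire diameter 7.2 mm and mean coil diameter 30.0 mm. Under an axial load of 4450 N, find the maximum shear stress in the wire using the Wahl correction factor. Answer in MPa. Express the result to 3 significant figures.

1260 MPa

Spring index C = D/d = 30.0/7.2 = 4.1667
K_W = (4C−1)/(4C−4) + 0.615/C = 15.667/12.667 + 0.1476 = 1.3844
τ₀ = 8FD/(πd³) = 8·4450·30.0/(π·7.2³) = 1.068e+06/1172.6 = 910.8 MPa
τ_max = K·τ₀ = 1.3844 × 910.8 = 1261 MPa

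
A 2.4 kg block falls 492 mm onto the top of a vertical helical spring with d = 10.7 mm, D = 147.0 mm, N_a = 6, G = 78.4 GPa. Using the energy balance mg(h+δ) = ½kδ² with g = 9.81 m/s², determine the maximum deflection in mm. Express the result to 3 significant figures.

62.2 mm

k = Gd⁴/(8D³N_a) = (78.4×10³)(10.7⁴)/(8·147.0³·6) = 6.74 N/mm
W = mg = 2.4 × 9.81 = 23.544 N
½kδ² − Wδ − Wh = 0 → δ = (W + √(W² + 2kWh))/k
δ = (23.544 + √(554.32 + 156147))/6.74 = (23.544 + 395.86)/6.74 = 62.226 mm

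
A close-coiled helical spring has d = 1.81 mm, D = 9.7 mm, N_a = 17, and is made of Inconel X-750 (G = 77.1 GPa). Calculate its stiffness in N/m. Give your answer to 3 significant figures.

k = Gd⁴/(8D³N_a) = (77.1×10³ × 1.81⁴) / (8 × 9.7³ × 17)
  = 827501 / 124124 = 6.6668 N/mm = 6666.8 N/m

6670 N/m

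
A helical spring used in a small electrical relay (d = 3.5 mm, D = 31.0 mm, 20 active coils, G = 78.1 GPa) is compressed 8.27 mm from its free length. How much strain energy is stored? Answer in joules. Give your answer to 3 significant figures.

0.0841 J

k = Gd⁴/(8D³N_a) = (78.1×10³)(3.5⁴)/(8·31.0³·20) = 2.4588 N/mm
U = ½kδ² = 0.5 × 2.4588 × 8.27² = 84.081 N·mm = 0.084081 J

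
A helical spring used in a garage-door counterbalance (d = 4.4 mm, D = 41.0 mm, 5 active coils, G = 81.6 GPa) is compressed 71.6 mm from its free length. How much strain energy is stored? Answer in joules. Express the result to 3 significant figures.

k = Gd⁴/(8D³N_a) = (81.6×10³)(4.4⁴)/(8·41.0³·5) = 11.094 N/mm
U = ½kδ² = 0.5 × 11.094 × 71.6² = 28437 N·mm = 28.437 J

28.4 J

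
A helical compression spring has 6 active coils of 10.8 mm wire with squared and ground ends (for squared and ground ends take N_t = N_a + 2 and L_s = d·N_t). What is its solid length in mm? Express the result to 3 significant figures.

squared and ground ends: N_t = N_a + 2 = 6 + 2 = 8
L_s = d·N_t = 10.8 × 8 = 86.4 mm

86.4 mm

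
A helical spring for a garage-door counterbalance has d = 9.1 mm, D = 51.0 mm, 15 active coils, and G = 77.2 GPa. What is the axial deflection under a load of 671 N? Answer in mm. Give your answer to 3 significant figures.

20.2 mm

k = Gd⁴/(8D³N_a) = (77.2×10³)(9.1⁴)/(8·51.0³·15) = 33.258 N/mm
δ = F/k = 671 / 33.258 = 20.176 mm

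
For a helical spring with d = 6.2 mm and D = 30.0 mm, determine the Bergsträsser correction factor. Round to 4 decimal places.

C = D/d = 30.0/6.2 = 4.8387
K_B = (4C+2)/(4C−3) = 21.355/16.355 = 1.3057

1.3057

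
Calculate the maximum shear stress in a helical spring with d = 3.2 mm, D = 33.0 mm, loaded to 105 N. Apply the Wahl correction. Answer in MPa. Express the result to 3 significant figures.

Spring index C = D/d = 33.0/3.2 = 10.3125
K_W = (4C−1)/(4C−4) + 0.615/C = 40.250/37.250 + 0.0596 = 1.1402
τ₀ = 8FD/(πd³) = 8·105·33.0/(π·3.2³) = 27720/102.94 = 269.27 MPa
τ_max = K·τ₀ = 1.1402 × 269.27 = 307.02 MPa

307 MPa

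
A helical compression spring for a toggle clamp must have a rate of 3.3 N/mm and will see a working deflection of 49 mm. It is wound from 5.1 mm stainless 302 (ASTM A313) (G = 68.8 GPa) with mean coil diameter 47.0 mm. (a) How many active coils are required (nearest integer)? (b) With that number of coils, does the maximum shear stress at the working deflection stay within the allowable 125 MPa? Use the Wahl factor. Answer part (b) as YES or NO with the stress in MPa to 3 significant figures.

(a) 17 coils; (b) NO, τ_max = 169 MPa

N_a = Gd⁴/(8D³k) = (68.8×10³)(5.1⁴)/(8·47.0³·3.3) = 16.98 → N_a = 17
Actual rate k = Gd⁴/(8D³·17) = 3.2964 N/mm
Working load F = kδ = 3.2964·49 = 161.52 N
C = 47.0/5.1 = 9.2157; K_W = (4C−1)/(4C−4)+0.615/C = 1.1580
τ_max = K_W·8FD/(πd³) = 1.1580·145.73 = 168.76 MPa
τ_max > 125 MPa → exceeds allowable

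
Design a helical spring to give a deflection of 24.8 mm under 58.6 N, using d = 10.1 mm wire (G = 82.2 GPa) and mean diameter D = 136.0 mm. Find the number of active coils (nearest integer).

Required rate k = F/δ = 58.6/24.8 = 2.3629 N/mm
N_a = Gd⁴/(8D³k) = (82.2×10³ × 10.1⁴)/(8 × 136.0³ × 2.3629)
    = 8.55376e+08 / 4.75502e+07 = 17.99 → 18 coils

18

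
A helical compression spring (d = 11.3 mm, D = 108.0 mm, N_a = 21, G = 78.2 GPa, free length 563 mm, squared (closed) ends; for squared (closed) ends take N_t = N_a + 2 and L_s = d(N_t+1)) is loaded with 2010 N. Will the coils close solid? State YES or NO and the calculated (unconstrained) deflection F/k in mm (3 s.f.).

YES, δ = 334 mm

k = Gd⁴/(8D³N_a) = (78.2×10³)(11.3⁴)/(8·108.0³·21) = 6.0248 N/mm
N_t = 23; L_s = 11.3·24 = 271.2 mm; δ_solid = L₀ − L_s = 563 − 271.2 = 291.8 mm
δ = F/k = 2010/6.0248 = 333.62 mm
δ ≥ δ_solid → spring goes solid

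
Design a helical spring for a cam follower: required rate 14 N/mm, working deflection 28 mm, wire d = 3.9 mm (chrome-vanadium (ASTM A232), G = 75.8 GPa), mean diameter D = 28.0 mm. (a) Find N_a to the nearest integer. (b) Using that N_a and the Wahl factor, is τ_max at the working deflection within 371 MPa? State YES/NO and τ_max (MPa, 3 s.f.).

(a) 7 coils; (b) NO, τ_max = 579 MPa

N_a = Gd⁴/(8D³k) = (75.8×10³)(3.9⁴)/(8·28.0³·14) = 7.132 → N_a = 7
Actual rate k = Gd⁴/(8D³·7) = 14.265 N/mm
Working load F = kδ = 14.265·28 = 399.41 N
C = 28.0/3.9 = 7.1795; K_W = (4C−1)/(4C−4)+0.615/C = 1.2070
τ_max = K_W·8FD/(πd³) = 1.2070·480.1 = 579.49 MPa
τ_max > 371 MPa → exceeds allowable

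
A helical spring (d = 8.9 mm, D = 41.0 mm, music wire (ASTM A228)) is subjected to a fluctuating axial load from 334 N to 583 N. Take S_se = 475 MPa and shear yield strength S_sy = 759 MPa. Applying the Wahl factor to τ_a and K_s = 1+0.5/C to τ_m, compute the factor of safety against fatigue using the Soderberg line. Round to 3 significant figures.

6.61

C = D/d = 41.0/8.9 = 4.6067; K_W = (4C−1)/(4C−4)+0.615/C = 1.3414; K_s = 1+0.5/C = 1.1085
F_a = (F_max−F_min)/2 = 124.5 N; F_m = (F_max+F_min)/2 = 458.5 N
τ_a = K_W·8F_aD/(πd³) = 1.3414 × 18.438 = 24.734 MPa
τ_m = K_s·8F_mD/(πd³) = 1.1085 × 67.904 = 75.274 MPa
Soderberg: 1/n_f = τ_a/S_se + τ_m/S_sy = 24.734/475 + 75.274/759 = 0.05207 + 0.09917 = 0.15125
n_f = 1/0.15125 = 6.612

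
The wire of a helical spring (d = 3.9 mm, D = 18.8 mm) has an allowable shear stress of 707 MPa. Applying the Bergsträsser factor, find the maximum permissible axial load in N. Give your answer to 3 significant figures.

670 N

C = D/d = 18.8/3.9 = 4.8205
K_B = (4C+2)/(4C−3) = 21.282/16.282 = 1.3071
τ_max = K·8FD/(πd³) → F_max = τ_allow·πd³/(8DK)
F_max = 707·π·3.9³/(8·18.8·1.3071) = 1.3175e+05/196.59 = 670.21 N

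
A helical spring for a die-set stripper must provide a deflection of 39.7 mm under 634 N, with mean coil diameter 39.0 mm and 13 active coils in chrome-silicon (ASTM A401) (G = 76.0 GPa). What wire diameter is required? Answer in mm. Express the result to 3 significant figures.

6.00 mm

Required rate k = F/δ = 634/39.7 = 15.97 N/mm
d = (8D³N_a·k / G)^(1/4) = (8·39.0³·13·15.97 / (76.0×10³))^0.25
  = (1296.3)^0.25 = 6.0004 mm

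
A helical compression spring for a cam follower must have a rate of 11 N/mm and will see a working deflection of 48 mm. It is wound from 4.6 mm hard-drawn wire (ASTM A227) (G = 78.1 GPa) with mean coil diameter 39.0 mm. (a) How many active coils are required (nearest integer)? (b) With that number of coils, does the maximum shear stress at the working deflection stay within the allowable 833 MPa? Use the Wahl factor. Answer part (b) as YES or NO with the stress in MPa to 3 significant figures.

(a) 7 coils; (b) YES, τ_max = 605 MPa

N_a = Gd⁴/(8D³k) = (78.1×10³)(4.6⁴)/(8·39.0³·11) = 6.699 → N_a = 7
Actual rate k = Gd⁴/(8D³·7) = 10.527 N/mm
Working load F = kδ = 10.527·48 = 505.29 N
C = 39.0/4.6 = 8.4783; K_W = (4C−1)/(4C−4)+0.615/C = 1.1728
τ_max = K_W·8FD/(πd³) = 1.1728·515.55 = 604.66 MPa
τ_max ≤ 833 MPa → acceptable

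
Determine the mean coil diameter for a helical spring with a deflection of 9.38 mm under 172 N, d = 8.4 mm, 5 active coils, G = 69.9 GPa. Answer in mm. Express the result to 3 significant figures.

Required rate k = F/δ = 172/9.38 = 18.337 N/mm
D = (Gd⁴/(8N_a·k))^(1/3) = (69.9×10³·8.4⁴/(8·5·18.337))^(1/3)
  = (474470)^(1/3) = 77.9955 mm

78.0 mm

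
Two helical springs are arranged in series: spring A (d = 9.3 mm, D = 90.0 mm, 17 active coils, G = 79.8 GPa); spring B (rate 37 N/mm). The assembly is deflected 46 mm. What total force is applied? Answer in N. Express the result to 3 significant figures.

k_A = Gd⁴/(8D³N_a) = (79.8×10³)(9.3⁴)/(8·90.0³·17) = 6.021 N/mm
Series: 1/k_eq = 1/6.021 + 1/37 = 0.19311; k_eq = 5.1783 N/mm
F = k_eq·δ = 5.1783·46 = 238.2 N

238 N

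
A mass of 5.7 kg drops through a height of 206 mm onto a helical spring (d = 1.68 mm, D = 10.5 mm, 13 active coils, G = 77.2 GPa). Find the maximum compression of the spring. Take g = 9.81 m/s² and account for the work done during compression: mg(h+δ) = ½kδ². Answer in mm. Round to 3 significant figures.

79.0 mm

k = Gd⁴/(8D³N_a) = (77.2×10³)(1.68⁴)/(8·10.5³·13) = 5.108 N/mm
W = mg = 5.7 × 9.81 = 55.917 N
½kδ² − Wδ − Wh = 0 → δ = (W + √(W² + 2kWh))/k
δ = (55.917 + √(3126.7 + 117678))/5.108 = (55.917 + 347.57)/5.108 = 78.991 mm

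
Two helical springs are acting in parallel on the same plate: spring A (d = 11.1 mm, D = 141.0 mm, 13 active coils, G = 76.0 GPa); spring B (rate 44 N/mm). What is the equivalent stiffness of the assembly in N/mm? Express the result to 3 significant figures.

k_A = Gd⁴/(8D³N_a) = (76.0×10³)(11.1⁴)/(8·141.0³·13) = 3.9574 N/mm
Parallel: k_eq = 3.9574 + 44 = 47.957 N/mm

48.0 N/mm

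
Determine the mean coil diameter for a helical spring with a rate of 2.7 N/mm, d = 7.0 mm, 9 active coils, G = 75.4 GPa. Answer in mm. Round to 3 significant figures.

D = (Gd⁴/(8N_a·k))^(1/3) = (75.4×10³·7.0⁴/(8·9·2.7))^(1/3)
  = (931252)^(1/3) = 97.6538 mm

97.7 mm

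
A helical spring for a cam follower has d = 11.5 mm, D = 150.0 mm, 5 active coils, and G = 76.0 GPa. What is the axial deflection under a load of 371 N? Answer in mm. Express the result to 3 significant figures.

37.7 mm

k = Gd⁴/(8D³N_a) = (76.0×10³)(11.5⁴)/(8·150.0³·5) = 9.8463 N/mm
δ = F/k = 371 / 9.8463 = 37.679 mm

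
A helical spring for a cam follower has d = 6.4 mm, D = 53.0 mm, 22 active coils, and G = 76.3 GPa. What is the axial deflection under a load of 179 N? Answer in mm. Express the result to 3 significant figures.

36.6 mm

k = Gd⁴/(8D³N_a) = (76.3×10³)(6.4⁴)/(8·53.0³·22) = 4.8854 N/mm
δ = F/k = 179 / 4.8854 = 36.639 mm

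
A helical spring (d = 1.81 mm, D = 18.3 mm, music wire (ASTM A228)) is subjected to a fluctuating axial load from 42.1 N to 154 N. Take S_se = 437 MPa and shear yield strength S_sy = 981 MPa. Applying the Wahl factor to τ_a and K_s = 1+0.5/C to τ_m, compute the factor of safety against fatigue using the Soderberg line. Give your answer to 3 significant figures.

0.506

C = D/d = 18.3/1.81 = 10.1105; K_W = (4C−1)/(4C−4)+0.615/C = 1.1432; K_s = 1+0.5/C = 1.0495
F_a = (F_max−F_min)/2 = 55.95 N; F_m = (F_max+F_min)/2 = 98.05 N
τ_a = K_W·8F_aD/(πd³) = 1.1432 × 439.7 = 502.64 MPa
τ_m = K_s·8F_mD/(πd³) = 1.0495 × 770.55 = 808.66 MPa
Soderberg: 1/n_f = τ_a/S_se + τ_m/S_sy = 502.64/437 + 808.66/981 = 1.15021 + 0.82432 = 1.9745
n_f = 1/1.9745 = 0.5064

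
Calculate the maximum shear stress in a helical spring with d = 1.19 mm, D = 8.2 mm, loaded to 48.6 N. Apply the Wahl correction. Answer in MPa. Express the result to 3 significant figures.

733 MPa

Spring index C = D/d = 8.2/1.19 = 6.8908
K_W = (4C−1)/(4C−4) + 0.615/C = 26.563/23.563 + 0.0893 = 1.2166
τ₀ = 8FD/(πd³) = 8·48.6·8.2/(π·1.19³) = 3188.16/5.2941 = 602.21 MPa
τ_max = K·τ₀ = 1.2166 × 602.21 = 732.63 MPa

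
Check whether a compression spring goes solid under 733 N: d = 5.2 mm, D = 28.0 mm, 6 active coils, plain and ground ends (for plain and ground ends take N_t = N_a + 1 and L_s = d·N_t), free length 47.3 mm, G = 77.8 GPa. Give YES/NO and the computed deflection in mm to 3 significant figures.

k = Gd⁴/(8D³N_a) = (77.8×10³)(5.2⁴)/(8·28.0³·6) = 53.986 N/mm
N_t = 7; L_s = 5.2·7 = 36.4 mm; δ_solid = L₀ − L_s = 47.3 − 36.4 = 10.9 mm
δ = F/k = 733/53.986 = 13.578 mm
δ ≥ δ_solid → spring goes solid

YES, δ = 13.6 mm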